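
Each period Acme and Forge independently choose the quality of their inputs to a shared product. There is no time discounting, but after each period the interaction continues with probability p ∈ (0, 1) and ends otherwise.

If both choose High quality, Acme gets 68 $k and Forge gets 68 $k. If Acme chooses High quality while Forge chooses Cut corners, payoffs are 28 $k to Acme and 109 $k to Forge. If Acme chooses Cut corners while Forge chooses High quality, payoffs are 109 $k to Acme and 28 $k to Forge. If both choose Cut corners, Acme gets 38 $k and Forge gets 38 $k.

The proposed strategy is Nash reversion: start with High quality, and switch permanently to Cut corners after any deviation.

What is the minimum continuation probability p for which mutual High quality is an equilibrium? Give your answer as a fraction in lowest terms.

Expected cooperation value is 68 + p·68 + p²·68 + … = 68/(1−p); deviation gives 109 + p·38/(1−p).
68 ≥ 109(1−p) + 38p ⇒ 71p ≥ 41 ⇒ p ≥ 41/71.

41/71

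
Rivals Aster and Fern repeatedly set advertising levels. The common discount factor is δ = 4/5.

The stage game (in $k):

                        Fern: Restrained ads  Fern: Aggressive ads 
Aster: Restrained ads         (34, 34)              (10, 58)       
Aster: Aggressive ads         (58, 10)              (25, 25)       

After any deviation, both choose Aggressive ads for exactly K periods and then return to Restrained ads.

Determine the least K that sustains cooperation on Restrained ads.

No profitable deviation requires (34−25)(δ+…+δ^K) ≥ 58−34, i.e. δ+…+δ^K ≥ 8/3 ≈ 2.6667.
With δ = 4/5, the partial sums are K=1: 0.8000, K=2: 1.4400, K=3: 1.9520, K=4: 2.3616, K=5: 2.6893.
K = 5 is the first length at which the sum reaches 2.6667.

5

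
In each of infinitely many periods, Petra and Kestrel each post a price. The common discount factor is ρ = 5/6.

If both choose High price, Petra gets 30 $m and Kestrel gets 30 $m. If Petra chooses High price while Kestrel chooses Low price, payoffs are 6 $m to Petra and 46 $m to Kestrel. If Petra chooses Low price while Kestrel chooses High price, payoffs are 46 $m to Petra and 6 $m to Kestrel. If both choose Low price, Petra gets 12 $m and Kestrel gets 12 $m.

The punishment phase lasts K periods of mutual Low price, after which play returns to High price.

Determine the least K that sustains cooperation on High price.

No profitable deviation requires (30−12)(ρ+…+ρ^K) ≥ 46−30, i.e. ρ+…+ρ^K ≥ 8/9 ≈ 0.8889.
With ρ = 5/6, the partial sums are K=1: 0.8333, K=2: 1.5278.
K = 2 is the first length at which the sum reaches 0.8889.

2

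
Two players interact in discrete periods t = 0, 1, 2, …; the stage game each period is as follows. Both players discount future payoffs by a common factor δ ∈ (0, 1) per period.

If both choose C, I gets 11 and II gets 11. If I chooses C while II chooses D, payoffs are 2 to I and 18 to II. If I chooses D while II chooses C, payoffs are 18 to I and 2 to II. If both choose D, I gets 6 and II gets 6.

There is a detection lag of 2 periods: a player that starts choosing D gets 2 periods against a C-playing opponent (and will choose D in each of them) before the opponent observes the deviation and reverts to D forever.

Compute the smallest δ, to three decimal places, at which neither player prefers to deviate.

The best deviation is to choose D for all 2 undetected periods, earning 18 each, then 6 forever once detected.
Deviation value: 18(1−δ^2)/(1−δ) + 6δ^2/(1−δ); cooperation value: 11/(1−δ).
IC: 11 ≥ 18(1−δ^2) + 6δ^2 = 18 − 12δ^2.
So δ^2 ≥ 7/12, giving δ ≥ (7/12)^(1/2) ≈ 0.764.

0.764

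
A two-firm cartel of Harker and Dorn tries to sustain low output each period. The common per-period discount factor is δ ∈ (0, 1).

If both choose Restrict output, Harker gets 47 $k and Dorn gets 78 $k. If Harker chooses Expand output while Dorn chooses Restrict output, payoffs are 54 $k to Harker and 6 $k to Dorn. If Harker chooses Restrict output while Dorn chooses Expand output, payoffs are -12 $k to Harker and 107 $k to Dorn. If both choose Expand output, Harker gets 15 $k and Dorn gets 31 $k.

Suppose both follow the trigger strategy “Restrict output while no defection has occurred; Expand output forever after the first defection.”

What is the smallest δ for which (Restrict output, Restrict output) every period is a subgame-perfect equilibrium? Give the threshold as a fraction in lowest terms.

29/76

Harker: cooperation gives 47 each period; deviation gives 54 once then 15 forever.
  47/(1−δ) ≥ 54 + 15δ/(1−δ) ⇒ δ ≥ 7/39.
Dorn: cooperation gives 78 each period; deviation gives 107 once then 31 forever.
  δ ≥ 29/76.
Both must hold, so the binding constraint is Dorn's: δ ≥ 29/76.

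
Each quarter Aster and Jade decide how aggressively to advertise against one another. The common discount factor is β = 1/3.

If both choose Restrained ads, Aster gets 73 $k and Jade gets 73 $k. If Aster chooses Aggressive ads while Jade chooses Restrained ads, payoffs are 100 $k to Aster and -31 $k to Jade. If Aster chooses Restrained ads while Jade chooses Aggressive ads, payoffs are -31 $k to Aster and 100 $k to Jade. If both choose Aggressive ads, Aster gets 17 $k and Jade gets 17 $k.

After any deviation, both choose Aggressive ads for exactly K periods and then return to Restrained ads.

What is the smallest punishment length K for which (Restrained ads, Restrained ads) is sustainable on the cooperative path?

Need Σ_{k=1}^{K} β^k ≥ (100−73)/(73−17) = 0.4821 at β = 1/3.
At K = 3 the sum is 0.4815 < 0.4821; at K = 4 it is 0.4938 ≥ 0.4821.
So the minimum punishment length is K = 4.

4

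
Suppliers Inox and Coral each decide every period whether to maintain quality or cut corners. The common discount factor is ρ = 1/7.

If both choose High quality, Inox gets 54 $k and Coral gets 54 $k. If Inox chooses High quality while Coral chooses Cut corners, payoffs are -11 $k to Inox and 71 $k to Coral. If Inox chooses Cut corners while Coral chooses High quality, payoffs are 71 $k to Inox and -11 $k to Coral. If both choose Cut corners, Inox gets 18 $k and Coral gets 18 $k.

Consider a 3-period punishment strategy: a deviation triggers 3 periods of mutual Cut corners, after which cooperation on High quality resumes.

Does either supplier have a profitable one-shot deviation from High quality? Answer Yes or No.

Yes

A one-shot deviation gives 71 now, then 18 for 3 periods, then back to 54.
Gain from deviating: (71−54) today; loss: (54−18) in each of the next 3 periods.
No-deviation condition: (54−18)(ρ+…+ρ^3) ≥ 71−54, i.e. ρ+…+ρ^3 ≥ 17/36.
At ρ = 1/7: ρ+…+ρ^3 = 0.1662 < 0.4722.
So cooperation is not sustainable.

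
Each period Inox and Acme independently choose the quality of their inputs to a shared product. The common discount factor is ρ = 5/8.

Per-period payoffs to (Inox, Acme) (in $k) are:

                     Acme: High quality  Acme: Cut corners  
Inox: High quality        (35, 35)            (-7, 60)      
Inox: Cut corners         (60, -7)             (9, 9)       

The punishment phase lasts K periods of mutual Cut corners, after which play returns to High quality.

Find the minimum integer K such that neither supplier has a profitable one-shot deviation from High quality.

Need Σ_{k=1}^{K} ρ^k ≥ (60−35)/(35−9) = 0.9615 at ρ = 5/8.
At K = 1 the sum is 0.6250 < 0.9615; at K = 2 it is 1.0156 ≥ 0.9615.
So the minimum punishment length is K = 2.

2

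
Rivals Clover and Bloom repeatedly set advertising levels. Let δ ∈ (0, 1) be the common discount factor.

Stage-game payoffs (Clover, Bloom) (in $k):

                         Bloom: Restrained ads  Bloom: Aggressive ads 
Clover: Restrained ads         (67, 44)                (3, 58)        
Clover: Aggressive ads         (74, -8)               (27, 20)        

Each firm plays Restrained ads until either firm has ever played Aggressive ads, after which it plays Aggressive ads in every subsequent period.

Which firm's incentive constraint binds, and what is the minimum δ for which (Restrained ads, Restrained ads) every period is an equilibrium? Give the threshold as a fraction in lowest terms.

Clover's threshold: (74−67)/(74−27) = 7/47.
Bloom's threshold: (58−44)/(58−20) = 7/19.
7/47 < 7/19, so Bloom binds and δ* = 7/19.

Bloom; δ ≥ 7/19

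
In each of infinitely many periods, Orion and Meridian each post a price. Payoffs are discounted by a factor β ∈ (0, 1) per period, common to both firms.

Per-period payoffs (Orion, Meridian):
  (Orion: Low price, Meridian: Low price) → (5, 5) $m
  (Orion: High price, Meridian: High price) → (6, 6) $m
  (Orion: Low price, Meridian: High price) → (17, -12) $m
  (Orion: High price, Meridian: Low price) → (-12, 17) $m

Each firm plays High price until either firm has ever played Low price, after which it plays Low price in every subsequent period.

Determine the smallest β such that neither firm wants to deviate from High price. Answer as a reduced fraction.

11/12

One-period gain from deviating is 17 − 6 = 11. The loss is 6 − 5 = 1 in every subsequent period, with present value 1·β/(1−β).
Deviation is unprofitable when 1·β/(1−β) ≥ 11, i.e. β/(1−β) ≥ 11.
Equivalently β ≥ 11/(11+1) = 11/12.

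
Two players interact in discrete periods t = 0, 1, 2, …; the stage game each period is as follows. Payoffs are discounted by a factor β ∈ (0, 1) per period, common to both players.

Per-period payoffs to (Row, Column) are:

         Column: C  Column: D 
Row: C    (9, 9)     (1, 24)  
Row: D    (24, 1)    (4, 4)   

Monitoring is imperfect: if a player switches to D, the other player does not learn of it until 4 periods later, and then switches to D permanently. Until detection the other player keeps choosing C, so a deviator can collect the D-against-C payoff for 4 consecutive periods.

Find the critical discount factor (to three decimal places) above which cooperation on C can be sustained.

Deviating for the 4 undetected periods gains 24−9 = 15 per period over cooperation, then loses 9−4 = 5 per period forever once punishment starts.
Gain: 15(1 + β + … + β^3); loss: 5·β^4/(1−β).
No profitable deviation ⇔ 15(1−β^4) ≤ 5·β^4, i.e. β^4 ≥ 15/(15+5) = 3/4.
Hence β ≥ (3/4)^(1/4) ≈ 0.931.

0.931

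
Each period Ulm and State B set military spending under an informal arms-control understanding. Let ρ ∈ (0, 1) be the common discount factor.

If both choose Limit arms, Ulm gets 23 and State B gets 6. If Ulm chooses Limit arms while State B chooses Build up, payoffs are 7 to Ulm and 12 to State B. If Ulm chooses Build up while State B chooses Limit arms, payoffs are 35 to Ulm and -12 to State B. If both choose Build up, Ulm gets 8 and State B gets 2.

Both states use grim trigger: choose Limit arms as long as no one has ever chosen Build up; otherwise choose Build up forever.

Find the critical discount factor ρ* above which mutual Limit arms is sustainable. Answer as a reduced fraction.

3/5

Ulm's threshold: (35−23)/(35−8) = 4/9.
State B's threshold: (12−6)/(12−2) = 3/5.
4/9 < 3/5, so State B binds and ρ* = 3/5.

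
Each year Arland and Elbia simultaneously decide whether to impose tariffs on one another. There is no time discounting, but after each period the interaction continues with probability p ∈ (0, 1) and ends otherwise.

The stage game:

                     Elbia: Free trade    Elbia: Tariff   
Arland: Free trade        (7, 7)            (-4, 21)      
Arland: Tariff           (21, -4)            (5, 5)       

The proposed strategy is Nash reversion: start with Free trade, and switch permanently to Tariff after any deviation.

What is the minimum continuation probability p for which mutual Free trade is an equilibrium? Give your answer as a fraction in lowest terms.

7/8

Expected cooperation value is 7 + p·7 + p²·7 + … = 7/(1−p); deviation gives 21 + p·5/(1−p).
7 ≥ 21(1−p) + 5p ⇒ 16p ≥ 14 ⇒ p ≥ 14/16 = 7/8.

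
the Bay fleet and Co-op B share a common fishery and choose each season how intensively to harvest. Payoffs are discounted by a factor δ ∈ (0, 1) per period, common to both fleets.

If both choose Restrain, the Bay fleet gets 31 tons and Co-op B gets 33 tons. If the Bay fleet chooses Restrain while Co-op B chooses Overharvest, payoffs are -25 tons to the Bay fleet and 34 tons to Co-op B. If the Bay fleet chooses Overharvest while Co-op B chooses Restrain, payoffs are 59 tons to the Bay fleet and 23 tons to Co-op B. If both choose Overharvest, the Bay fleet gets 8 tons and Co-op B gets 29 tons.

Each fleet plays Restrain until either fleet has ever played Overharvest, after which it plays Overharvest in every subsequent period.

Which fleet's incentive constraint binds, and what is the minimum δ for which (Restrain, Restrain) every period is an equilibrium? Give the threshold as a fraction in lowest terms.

the Bay fleet; δ ≥ 28/51

the Bay fleet: cooperation gives 31 each period; deviation gives 59 once then 8 forever.
  31/(1−δ) ≥ 59 + 8δ/(1−δ) ⇒ δ ≥ 28/51.
Co-op B: cooperation gives 33 each period; deviation gives 34 once then 29 forever.
  δ ≥ 1/5.
Both must hold, so the binding constraint is the Bay fleet's: δ ≥ 28/51.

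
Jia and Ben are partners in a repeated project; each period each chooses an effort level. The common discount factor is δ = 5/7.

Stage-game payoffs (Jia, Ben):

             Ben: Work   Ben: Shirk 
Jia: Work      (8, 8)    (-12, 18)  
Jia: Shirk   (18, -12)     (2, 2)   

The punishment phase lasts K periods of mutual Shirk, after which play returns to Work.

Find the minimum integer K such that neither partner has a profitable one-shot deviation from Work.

4

Need Σ_{k=1}^{K} δ^k ≥ (18−8)/(8−2) = 1.6667 at δ = 5/7.
At K = 3 the sum is 1.5889 < 1.6667; at K = 4 it is 1.8492 ≥ 1.6667.
So the minimum punishment length is K = 4.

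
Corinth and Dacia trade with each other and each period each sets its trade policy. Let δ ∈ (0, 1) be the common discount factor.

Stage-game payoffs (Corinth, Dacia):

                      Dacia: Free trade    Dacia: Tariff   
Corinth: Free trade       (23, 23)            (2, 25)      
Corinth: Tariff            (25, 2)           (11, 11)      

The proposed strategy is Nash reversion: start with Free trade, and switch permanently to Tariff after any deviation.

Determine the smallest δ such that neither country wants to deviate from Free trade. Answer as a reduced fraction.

1/7

Cooperation forever yields 23 each period: 23/(1−δ).
Deviating yields 25 once, then 11 forever: 25 + 11δ/(1−δ).
No profitable deviation requires 23/(1−δ) ≥ 25 + 11δ/(1−δ).
Multiplying by (1−δ): 23 ≥ 25(1−δ) + 11δ = 25 − 14δ.
So 14δ ≥ 2, i.e. δ ≥ 2/14 = 1/7.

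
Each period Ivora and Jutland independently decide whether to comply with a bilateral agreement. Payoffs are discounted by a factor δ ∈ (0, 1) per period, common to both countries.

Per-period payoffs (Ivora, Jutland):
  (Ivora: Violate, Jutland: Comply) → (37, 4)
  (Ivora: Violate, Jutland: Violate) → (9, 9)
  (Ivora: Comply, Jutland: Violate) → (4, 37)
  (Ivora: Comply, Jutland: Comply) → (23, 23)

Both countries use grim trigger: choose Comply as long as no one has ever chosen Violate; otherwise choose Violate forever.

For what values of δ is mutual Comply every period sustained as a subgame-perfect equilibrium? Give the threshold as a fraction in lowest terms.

1/2

23/(1−δ) ≥ 37 + 9δ/(1−δ)
23 ≥ 37 − 28δ
δ ≥ 14/28 = 1/2.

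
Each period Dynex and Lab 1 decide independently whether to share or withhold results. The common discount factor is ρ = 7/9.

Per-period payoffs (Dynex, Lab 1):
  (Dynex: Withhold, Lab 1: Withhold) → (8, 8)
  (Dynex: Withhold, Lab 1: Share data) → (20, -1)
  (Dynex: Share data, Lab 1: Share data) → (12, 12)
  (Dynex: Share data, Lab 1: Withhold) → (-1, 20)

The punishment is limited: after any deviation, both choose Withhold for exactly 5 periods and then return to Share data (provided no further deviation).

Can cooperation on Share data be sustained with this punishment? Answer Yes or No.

Yes

IC: ρ+…+ρ^5 ≥ (20−12)/(12−8) = 2.
At ρ = 7/9: partial sum = 2.5038 ≥ 2.0000. Cooperation sustainable.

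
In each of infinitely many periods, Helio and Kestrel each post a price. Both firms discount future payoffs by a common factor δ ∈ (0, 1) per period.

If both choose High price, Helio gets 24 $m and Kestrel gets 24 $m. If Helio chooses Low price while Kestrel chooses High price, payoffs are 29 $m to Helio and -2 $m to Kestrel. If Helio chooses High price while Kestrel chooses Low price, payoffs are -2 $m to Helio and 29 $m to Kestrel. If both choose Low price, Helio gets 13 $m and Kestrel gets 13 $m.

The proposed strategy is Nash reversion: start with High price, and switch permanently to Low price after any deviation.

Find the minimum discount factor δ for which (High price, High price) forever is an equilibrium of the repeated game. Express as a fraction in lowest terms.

5/16

24/(1−δ) ≥ 29 + 13δ/(1−δ)
24 ≥ 29 − 16δ
δ ≥ 5/16.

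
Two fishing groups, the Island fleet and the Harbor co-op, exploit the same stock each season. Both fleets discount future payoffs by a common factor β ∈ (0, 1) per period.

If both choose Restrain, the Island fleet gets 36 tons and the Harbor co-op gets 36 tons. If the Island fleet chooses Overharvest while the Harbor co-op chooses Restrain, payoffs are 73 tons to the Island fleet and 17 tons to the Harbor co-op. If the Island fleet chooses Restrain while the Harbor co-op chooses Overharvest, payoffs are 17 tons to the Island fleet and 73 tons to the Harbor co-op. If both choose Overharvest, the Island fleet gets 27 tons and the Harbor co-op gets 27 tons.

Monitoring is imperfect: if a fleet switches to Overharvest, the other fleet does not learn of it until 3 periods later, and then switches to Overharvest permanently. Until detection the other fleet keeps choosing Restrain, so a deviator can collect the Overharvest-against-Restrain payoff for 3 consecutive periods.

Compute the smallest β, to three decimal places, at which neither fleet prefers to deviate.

A deviator earns 73 for 3 periods, then 27 forever; cooperating earns 36 forever. Multiplying the IC by (1−β):
36 ≥ 73(1−β^3) + 27β^3, so 46·β^3 ≥ 37 and β^3 ≥ 37/46.
β ≥ (37/46)^(1/3) ≈ 0.930.

0.930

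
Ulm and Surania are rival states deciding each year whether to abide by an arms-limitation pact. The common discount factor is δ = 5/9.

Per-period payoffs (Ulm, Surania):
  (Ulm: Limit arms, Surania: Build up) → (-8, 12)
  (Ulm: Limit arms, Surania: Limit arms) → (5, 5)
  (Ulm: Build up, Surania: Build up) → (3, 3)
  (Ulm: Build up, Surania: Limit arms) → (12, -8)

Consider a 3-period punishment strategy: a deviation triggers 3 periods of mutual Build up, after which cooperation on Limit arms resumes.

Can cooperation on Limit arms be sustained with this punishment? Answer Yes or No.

Comparing payoff streams over the 4 periods until play realigns: cooperate → 5(1+δ+…+δ^3); deviate → 12 + 3(δ+…+δ^3).
Cooperation is sustained iff (5−3)(δ+…+δ^3) ≥ 12−5.
δ+…+δ^3 = 5/9·(1−(5/9)^3)/(1−5/9) = 1.0357, and (12−5)/(5−3) = 3.5000.
1.0357 < 3.5000, so cooperation is not sustainable.

No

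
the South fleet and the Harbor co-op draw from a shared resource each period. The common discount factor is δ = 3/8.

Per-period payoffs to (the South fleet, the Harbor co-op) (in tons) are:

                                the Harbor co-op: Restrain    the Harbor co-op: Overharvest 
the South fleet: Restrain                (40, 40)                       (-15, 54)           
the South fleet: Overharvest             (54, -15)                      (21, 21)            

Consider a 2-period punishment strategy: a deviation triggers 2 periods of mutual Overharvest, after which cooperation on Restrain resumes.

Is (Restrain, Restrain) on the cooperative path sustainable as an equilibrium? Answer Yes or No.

No

A one-shot deviation gives 54 now, then 21 for 2 periods, then back to 40.
Gain from deviating: (54−40) today; loss: (40−21) in each of the next 2 periods.
No-deviation condition: (40−21)(δ+…+δ^2) ≥ 54−40, i.e. δ+…+δ^2 ≥ 14/19.
At δ = 3/8: δ+…+δ^2 = 0.5156 < 0.7368.
So cooperation is not sustainable.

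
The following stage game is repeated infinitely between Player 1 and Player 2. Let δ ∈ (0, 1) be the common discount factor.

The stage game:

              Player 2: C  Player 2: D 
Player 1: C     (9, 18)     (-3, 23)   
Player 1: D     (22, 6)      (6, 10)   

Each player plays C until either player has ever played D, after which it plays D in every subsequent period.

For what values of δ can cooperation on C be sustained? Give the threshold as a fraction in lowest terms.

For Player 1: deviation gain 22−9 = 13, per-period punishment loss 9−6 = 3. IC gives δ ≥ 13/16.
For Player 2: gain 5, loss 8 per period, so δ ≥ 5/13.
The tighter constraint is Player 1's, so cooperation needs δ ≥ 13/16.

13/16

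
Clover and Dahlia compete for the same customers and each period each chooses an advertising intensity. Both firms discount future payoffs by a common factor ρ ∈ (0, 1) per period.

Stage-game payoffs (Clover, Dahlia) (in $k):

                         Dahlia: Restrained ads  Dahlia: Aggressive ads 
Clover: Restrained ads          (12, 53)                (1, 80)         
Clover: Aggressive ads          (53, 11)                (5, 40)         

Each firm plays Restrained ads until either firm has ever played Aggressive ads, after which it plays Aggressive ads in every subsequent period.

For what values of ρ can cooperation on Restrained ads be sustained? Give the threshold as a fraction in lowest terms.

41/48

For Clover: deviation gain 53−12 = 41, per-period punishment loss 12−5 = 7. IC gives ρ ≥ 41/48.
For Dahlia: gain 27, loss 13 per period, so ρ ≥ 27/40.
The tighter constraint is Clover's, so cooperation needs ρ ≥ 41/48.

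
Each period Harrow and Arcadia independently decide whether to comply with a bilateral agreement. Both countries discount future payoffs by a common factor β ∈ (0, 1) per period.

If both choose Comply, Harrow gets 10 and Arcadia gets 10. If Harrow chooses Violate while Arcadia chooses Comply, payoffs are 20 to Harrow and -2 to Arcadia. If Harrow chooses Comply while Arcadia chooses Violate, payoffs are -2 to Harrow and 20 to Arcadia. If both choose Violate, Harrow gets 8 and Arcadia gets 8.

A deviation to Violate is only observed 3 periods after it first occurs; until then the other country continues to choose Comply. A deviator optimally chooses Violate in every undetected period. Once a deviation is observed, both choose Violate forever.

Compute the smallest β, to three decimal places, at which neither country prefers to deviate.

Deviating for the 3 undetected periods gains 20−10 = 10 per period over cooperation, then loses 10−8 = 2 per period forever once punishment starts.
Gain: 10(1 + β + … + β^2); loss: 2·β^3/(1−β).
No profitable deviation ⇔ 10(1−β^3) ≤ 2·β^3, i.e. β^3 ≥ 10/(10+2) = 5/6.
Hence β ≥ (5/6)^(1/3) ≈ 0.941.

0.941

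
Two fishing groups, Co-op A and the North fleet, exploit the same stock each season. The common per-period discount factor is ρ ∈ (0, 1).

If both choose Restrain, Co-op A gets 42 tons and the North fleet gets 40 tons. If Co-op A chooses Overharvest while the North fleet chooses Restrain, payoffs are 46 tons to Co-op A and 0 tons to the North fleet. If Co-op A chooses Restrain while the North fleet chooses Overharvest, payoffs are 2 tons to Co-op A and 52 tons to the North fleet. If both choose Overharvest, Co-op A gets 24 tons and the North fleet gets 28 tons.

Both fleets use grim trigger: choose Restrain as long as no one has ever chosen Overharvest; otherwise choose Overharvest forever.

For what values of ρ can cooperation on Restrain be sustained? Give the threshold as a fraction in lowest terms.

Co-op A: cooperation gives 42 each period; deviation gives 46 once then 24 forever.
  42/(1−ρ) ≥ 46 + 24ρ/(1−ρ) ⇒ ρ ≥ 4/22 = 2/11.
the North fleet: cooperation gives 40 each period; deviation gives 52 once then 28 forever.
  ρ ≥ 12/24 = 1/2.
Both must hold, so the binding constraint is the North fleet's: ρ ≥ 1/2.

1/2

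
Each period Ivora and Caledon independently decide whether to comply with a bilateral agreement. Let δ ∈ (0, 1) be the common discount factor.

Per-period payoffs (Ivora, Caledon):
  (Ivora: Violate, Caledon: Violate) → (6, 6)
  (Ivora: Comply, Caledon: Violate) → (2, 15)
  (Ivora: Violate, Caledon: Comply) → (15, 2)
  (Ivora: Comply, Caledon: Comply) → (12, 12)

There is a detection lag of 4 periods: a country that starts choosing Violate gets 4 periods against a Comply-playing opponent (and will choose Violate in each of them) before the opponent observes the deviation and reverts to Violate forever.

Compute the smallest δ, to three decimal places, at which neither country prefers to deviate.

0.760

The best deviation is to choose Violate for all 4 undetected periods, earning 15 each, then 6 forever once detected.
Deviation value: 15(1−δ^4)/(1−δ) + 6δ^4/(1−δ); cooperation value: 12/(1−δ).
IC: 12 ≥ 15(1−δ^4) + 6δ^4 = 15 − 9δ^4.
So δ^4 ≥ 3/9 = 1/3, giving δ ≥ (1/3)^(1/4) ≈ 0.760.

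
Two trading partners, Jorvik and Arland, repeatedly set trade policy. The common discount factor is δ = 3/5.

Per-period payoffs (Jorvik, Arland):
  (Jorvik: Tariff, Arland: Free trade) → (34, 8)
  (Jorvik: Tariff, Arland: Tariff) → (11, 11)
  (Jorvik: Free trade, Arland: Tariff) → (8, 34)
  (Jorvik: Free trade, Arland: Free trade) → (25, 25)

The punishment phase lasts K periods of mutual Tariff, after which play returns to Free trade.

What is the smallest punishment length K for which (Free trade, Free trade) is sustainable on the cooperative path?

2

No profitable deviation requires (25−11)(δ+…+δ^K) ≥ 34−25, i.e. δ+…+δ^K ≥ 9/14 ≈ 0.6429.
With δ = 3/5, the partial sums are K=1: 0.6000, K=2: 0.9600.
K = 2 is the first length at which the sum reaches 0.6429.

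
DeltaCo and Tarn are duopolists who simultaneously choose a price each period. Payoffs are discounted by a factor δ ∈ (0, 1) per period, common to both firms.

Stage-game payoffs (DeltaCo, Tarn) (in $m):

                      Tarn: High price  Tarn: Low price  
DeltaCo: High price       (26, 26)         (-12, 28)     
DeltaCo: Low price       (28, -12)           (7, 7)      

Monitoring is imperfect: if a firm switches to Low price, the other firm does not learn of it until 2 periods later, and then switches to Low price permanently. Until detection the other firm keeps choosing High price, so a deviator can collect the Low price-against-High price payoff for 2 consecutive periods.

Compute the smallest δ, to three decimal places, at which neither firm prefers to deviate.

0.309

The best deviation is to choose Low price for all 2 undetected periods, earning 28 each, then 7 forever once detected.
Deviation value: 28(1−δ^2)/(1−δ) + 7δ^2/(1−δ); cooperation value: 26/(1−δ).
IC: 26 ≥ 28(1−δ^2) + 7δ^2 = 28 − 21δ^2.
So δ^2 ≥ 2/21, giving δ ≥ (2/21)^(1/2) ≈ 0.309.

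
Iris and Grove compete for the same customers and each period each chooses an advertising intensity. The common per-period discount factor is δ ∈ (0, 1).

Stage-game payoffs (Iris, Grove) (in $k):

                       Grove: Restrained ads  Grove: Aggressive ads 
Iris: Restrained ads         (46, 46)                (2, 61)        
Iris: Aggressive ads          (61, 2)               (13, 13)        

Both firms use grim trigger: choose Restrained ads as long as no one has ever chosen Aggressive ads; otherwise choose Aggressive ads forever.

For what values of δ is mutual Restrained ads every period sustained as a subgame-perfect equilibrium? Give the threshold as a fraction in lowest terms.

One-period gain from deviating is 61 − 46 = 15. The loss is 46 − 13 = 33 in every subsequent period, with present value 33·δ/(1−δ).
Deviation is unprofitable when 33·δ/(1−δ) ≥ 15, i.e. δ/(1−δ) ≥ 5/11.
Equivalently δ ≥ 15/(15+33) = 5/16.

5/16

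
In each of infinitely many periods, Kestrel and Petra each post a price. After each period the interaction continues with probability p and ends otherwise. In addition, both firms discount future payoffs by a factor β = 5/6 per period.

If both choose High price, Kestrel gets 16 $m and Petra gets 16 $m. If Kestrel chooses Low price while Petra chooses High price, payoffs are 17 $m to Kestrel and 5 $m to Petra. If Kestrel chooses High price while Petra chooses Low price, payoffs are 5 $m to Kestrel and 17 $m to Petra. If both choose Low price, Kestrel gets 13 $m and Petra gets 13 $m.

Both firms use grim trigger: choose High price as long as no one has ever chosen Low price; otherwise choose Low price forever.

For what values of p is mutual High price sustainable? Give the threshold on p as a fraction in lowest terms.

3/10

With continuation probability p and discount β, the effective per-period discount factor is βp.
Grim-trigger IC: βp ≥ (17−16)/(17−13) = 1/4.
So p ≥ (1/4)/(5/6) = 3/10.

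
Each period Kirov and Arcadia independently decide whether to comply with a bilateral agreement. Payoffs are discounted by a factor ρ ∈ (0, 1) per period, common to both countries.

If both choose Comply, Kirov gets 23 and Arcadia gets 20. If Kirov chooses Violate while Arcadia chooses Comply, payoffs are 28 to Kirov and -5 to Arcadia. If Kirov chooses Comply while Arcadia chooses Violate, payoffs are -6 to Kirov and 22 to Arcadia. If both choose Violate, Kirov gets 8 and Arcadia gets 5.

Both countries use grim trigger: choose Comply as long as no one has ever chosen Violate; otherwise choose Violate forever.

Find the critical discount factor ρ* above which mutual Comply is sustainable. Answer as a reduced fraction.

1/4

Kirov: cooperation gives 23 each period; deviation gives 28 once then 8 forever.
  23/(1−ρ) ≥ 28 + 8ρ/(1−ρ) ⇒ ρ ≥ 5/20 = 1/4.
Arcadia: cooperation gives 20 each period; deviation gives 22 once then 5 forever.
  ρ ≥ 2/17.
Both must hold, so the binding constraint is Kirov's: ρ ≥ 1/4.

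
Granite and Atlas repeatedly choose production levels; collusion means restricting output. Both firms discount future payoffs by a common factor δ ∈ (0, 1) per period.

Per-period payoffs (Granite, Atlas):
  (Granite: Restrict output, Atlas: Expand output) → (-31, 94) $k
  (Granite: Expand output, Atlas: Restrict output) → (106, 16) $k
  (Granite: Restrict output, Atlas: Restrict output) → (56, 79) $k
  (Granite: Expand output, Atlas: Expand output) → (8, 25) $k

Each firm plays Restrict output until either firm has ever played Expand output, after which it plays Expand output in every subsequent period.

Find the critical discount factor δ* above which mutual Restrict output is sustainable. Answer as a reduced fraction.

For Granite: deviation gain 106−56 = 50, per-period punishment loss 56−8 = 48. IC gives δ ≥ 50/98 = 25/49.
For Atlas: gain 15, loss 54 per period, so δ ≥ 15/69 = 5/23.
The tighter constraint is Granite's, so cooperation needs δ ≥ 25/49.

25/49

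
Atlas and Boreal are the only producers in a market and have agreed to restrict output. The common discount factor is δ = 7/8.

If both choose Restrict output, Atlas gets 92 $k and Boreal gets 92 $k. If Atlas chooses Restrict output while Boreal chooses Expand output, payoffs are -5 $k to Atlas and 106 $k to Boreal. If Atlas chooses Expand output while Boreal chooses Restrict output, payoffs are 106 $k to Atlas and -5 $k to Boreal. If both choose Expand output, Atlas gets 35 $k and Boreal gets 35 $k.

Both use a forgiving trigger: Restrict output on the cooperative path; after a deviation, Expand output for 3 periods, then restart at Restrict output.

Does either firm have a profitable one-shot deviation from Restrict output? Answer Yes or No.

No

Comparing payoff streams over the 4 periods until play realigns: cooperate → 92(1+δ+…+δ^3); deviate → 106 + 35(δ+…+δ^3).
Cooperation is sustained iff (92−35)(δ+…+δ^3) ≥ 106−92.
δ+…+δ^3 = 7/8·(1−(7/8)^3)/(1−7/8) = 2.3105, and (106−92)/(92−35) = 0.2456.
2.3105 ≥ 0.2456, so cooperation is sustainable.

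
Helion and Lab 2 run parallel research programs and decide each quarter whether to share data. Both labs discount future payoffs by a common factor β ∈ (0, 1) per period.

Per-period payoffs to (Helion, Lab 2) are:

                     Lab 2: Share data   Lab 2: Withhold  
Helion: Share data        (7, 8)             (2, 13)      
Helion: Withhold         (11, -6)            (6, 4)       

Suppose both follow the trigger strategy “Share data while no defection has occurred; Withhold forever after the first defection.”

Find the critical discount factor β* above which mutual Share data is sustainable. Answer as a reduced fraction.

Helion's threshold: (11−7)/(11−6) = 4/5.
Lab 2's threshold: (13−8)/(13−4) = 5/9.
4/5 > 5/9, so Helion binds and β* = 4/5.

4/5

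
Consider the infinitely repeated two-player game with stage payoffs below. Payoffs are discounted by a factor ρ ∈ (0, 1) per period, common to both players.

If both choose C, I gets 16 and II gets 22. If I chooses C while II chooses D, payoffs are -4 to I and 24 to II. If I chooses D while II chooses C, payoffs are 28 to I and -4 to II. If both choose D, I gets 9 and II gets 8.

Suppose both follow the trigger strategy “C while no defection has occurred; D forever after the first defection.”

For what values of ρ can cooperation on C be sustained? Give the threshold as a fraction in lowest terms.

12/19

For I: deviation gain 28−16 = 12, per-period punishment loss 16−9 = 7. IC gives ρ ≥ 12/19.
For II: gain 2, loss 14 per period, so ρ ≥ 2/16 = 1/8.
The tighter constraint is I's, so cooperation needs ρ ≥ 12/19.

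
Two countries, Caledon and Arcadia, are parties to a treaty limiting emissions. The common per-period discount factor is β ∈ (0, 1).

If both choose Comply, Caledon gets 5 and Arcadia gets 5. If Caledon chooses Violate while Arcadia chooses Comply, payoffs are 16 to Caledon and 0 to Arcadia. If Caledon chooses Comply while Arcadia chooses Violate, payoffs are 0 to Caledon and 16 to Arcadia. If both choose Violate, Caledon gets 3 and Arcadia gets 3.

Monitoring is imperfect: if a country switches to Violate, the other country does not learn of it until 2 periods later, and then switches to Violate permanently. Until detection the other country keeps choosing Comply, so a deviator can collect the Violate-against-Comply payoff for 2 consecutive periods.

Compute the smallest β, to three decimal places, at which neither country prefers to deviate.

The best deviation is to choose Violate for all 2 undetected periods, earning 16 each, then 3 forever once detected.
Deviation value: 16(1−β^2)/(1−β) + 3β^2/(1−β); cooperation value: 5/(1−β).
IC: 5 ≥ 16(1−β^2) + 3β^2 = 16 − 13β^2.
So β^2 ≥ 11/13, giving β ≥ (11/13)^(1/2) ≈ 0.920.

0.920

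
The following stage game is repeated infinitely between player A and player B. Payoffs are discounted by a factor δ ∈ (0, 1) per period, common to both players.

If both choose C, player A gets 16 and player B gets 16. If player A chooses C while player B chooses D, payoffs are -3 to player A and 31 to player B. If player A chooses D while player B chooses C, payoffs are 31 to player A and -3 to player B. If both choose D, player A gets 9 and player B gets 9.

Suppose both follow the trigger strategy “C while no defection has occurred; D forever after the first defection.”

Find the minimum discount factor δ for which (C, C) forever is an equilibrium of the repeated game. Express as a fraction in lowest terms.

16/(1−δ) ≥ 31 + 9δ/(1−δ)
16 ≥ 31 − 22δ
δ ≥ 15/22.

15/22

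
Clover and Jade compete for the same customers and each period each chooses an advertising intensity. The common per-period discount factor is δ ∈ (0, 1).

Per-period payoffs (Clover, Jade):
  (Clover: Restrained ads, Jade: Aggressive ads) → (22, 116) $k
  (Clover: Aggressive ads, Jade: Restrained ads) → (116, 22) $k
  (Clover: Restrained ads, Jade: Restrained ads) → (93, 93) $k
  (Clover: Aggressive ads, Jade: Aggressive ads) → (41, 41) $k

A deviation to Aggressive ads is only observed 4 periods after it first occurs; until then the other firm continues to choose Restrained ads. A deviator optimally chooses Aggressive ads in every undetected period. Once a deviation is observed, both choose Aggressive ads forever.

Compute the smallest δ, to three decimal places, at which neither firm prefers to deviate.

A deviator earns 116 for 4 periods, then 41 forever; cooperating earns 93 forever. Multiplying the IC by (1−δ):
93 ≥ 116(1−δ^4) + 41δ^4, so 75·δ^4 ≥ 23 and δ^4 ≥ 23/75.
δ ≥ (23/75)^(1/4) ≈ 0.744.

0.744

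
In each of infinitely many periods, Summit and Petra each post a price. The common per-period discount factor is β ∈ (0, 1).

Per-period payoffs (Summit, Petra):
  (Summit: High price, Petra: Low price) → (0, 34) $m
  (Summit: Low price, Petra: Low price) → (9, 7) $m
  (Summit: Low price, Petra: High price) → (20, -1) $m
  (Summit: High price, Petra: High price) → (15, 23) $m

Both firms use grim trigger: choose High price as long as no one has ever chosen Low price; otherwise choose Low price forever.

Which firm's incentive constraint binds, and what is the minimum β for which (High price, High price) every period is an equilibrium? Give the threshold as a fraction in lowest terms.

Summit; β ≥ 5/11

For Summit: deviation gain 20−15 = 5, per-period punishment loss 15−9 = 6. IC gives β ≥ 5/11.
For Petra: gain 11, loss 16 per period, so β ≥ 11/27.
The tighter constraint is Summit's, so cooperation needs β ≥ 5/11.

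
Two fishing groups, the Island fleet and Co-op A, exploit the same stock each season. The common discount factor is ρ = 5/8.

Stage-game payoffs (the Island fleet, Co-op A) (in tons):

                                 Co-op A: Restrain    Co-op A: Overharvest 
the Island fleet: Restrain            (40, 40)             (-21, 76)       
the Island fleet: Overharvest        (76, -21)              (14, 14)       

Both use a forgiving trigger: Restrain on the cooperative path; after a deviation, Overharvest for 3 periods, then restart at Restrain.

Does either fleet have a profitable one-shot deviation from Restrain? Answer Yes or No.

Yes

A one-shot deviation gives 76 now, then 14 for 3 periods, then back to 40.
Gain from deviating: (76−40) today; loss: (40−14) in each of the next 3 periods.
No-deviation condition: (40−14)(ρ+…+ρ^3) ≥ 76−40, i.e. ρ+…+ρ^3 ≥ 18/13.
At ρ = 5/8: ρ+…+ρ^3 = 1.2598 < 1.3846.
So cooperation is not sustainable.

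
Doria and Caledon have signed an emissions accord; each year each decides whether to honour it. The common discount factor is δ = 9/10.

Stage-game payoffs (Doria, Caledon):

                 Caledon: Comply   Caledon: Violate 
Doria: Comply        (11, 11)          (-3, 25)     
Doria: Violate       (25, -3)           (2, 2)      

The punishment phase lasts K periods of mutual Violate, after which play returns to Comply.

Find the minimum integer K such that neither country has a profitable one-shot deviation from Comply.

2

Need Σ_{k=1}^{K} δ^k ≥ (25−11)/(11−2) = 1.5556 at δ = 9/10.
At K = 1 the sum is 0.9000 < 1.5556; at K = 2 it is 1.7100 ≥ 1.5556.
So the minimum punishment length is K = 2.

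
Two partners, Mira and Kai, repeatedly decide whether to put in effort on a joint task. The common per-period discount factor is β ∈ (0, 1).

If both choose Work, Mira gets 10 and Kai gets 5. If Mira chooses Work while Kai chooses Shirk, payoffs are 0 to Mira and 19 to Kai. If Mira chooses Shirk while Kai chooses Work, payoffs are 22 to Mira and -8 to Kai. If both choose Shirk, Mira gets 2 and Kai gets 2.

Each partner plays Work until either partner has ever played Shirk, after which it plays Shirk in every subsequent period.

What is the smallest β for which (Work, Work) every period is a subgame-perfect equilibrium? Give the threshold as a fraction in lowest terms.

Mira's threshold: (22−10)/(22−2) = 3/5.
Kai's threshold: (19−5)/(19−2) = 14/17.
3/5 < 14/17, so Kai binds and β* = 14/17.

14/17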